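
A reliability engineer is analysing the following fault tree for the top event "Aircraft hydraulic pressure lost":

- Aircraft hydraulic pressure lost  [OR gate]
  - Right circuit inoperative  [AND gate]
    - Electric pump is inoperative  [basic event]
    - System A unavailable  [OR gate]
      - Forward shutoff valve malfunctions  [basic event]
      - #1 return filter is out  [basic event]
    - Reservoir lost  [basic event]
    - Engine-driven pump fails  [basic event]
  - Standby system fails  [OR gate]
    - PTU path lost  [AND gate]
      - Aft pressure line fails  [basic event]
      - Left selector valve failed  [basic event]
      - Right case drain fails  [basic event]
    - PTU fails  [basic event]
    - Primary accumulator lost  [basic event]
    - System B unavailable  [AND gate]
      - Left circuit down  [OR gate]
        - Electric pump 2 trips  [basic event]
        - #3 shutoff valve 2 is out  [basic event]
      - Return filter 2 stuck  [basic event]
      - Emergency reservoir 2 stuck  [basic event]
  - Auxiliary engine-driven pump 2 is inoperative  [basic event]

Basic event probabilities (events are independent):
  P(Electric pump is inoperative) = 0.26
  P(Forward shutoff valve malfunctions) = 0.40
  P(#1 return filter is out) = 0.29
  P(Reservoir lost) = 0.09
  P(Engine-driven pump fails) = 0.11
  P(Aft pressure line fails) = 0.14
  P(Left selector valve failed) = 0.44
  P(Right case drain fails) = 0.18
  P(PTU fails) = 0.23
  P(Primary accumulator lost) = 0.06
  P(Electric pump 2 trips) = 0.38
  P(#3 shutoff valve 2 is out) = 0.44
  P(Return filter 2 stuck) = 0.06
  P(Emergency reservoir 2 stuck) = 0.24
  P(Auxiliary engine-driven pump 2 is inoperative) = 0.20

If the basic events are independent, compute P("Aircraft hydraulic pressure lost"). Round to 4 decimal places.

0.4336

P(System A unavailable) [OR] = 1 − (1−0.40) × (1−0.29) = 0.574000
P(Right circuit inoperative) [AND] = 0.26 × 0.574000 × 0.09 × 0.11 = 0.001477
P(PTU path lost) [AND] = 0.14 × 0.44 × 0.18 = 0.011088
P(Left circuit down) [OR] = 1 − (1−0.38) × (1−0.44) = 0.652800
P(System B unavailable) [AND] = 0.652800 × 0.06 × 0.24 = 0.009400
P(Standby system fails) [OR] = 1 − (1−0.011088) × (1−0.23) × (1−0.06) × (1−0.009400) = 0.290954
P(Aircraft hydraulic pressure lost) [OR] = 1 − (1−0.001477) × (1−0.290954) × (1−0.20) = 0.433601
Rounded to 4 decimal places: P(Aircraft hydraulic pressure lost) ≈ 0.4336.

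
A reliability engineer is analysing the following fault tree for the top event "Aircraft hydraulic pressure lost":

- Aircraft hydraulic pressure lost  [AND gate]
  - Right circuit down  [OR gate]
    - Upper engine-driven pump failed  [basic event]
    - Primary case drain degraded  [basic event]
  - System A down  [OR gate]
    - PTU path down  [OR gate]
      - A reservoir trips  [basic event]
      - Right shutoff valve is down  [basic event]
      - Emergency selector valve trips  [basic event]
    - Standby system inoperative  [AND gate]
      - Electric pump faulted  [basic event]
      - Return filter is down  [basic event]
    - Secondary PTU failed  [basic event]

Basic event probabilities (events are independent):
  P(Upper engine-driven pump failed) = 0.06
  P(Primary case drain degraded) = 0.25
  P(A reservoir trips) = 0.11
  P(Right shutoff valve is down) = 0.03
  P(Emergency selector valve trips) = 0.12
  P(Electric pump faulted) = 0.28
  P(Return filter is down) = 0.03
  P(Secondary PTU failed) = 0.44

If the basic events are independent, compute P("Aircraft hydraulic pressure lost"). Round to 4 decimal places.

P(Right circuit down) [OR] = 1 − (1−0.06) × (1−0.25) = 0.295000
P(PTU path down) [OR] = 1 − (1−0.11) × (1−0.03) × (1−0.12) = 0.240296
P(Standby system inoperative) [AND] = 0.28 × 0.03 = 0.008400
P(System A down) [OR] = 1 − (1−0.240296) × (1−0.008400) × (1−0.44) = 0.578139
P(Aircraft hydraulic pressure lost) [AND] = 0.295000 × 0.578139 = 0.170551
Rounded to 4 decimal places: P(Aircraft hydraulic pressure lost) ≈ 0.1706.

0.1706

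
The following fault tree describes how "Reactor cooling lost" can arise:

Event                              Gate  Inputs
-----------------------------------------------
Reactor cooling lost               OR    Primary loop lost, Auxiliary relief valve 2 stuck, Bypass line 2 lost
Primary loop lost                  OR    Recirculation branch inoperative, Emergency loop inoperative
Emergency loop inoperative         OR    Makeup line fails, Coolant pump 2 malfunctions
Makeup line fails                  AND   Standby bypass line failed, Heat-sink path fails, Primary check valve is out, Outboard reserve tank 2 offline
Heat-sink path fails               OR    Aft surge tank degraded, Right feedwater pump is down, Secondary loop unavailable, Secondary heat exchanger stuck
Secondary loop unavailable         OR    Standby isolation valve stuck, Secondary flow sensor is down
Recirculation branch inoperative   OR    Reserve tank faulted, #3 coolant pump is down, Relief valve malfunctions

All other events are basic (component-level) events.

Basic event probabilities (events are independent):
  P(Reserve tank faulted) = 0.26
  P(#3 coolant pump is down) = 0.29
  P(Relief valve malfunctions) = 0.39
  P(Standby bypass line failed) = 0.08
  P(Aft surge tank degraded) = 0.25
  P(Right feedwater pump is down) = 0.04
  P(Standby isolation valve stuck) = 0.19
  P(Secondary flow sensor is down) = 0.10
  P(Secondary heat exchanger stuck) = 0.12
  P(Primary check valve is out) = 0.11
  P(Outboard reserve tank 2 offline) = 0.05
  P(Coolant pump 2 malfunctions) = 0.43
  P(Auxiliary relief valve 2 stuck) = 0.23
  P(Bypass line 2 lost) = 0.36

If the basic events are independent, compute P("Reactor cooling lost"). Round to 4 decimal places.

0.9100

P(Recirculation branch inoperative) [OR] = 1 − (1−0.26) × (1−0.29) × (1−0.39) = 0.679506
P(Secondary loop unavailable) [OR] = 1 − (1−0.19) × (1−0.10) = 0.271000
P(Heat-sink path fails) [OR] = 1 − (1−0.25) × (1−0.04) × (1−0.271000) × (1−0.12) = 0.538106
P(Makeup line fails) [AND] = 0.08 × 0.538106 × 0.11 × 0.05 = 0.000237
P(Emergency loop inoperative) [OR] = 1 − (1−0.000237) × (1−0.43) = 0.430135
P(Primary loop lost) [OR] = 1 − (1−0.679506) × (1−0.430135) = 0.817362
P(Reactor cooling lost) [OR] = 1 − (1−0.817362) × (1−0.23) × (1−0.36) = 0.909996
Rounded to 4 decimal places: P(Reactor cooling lost) ≈ 0.9100.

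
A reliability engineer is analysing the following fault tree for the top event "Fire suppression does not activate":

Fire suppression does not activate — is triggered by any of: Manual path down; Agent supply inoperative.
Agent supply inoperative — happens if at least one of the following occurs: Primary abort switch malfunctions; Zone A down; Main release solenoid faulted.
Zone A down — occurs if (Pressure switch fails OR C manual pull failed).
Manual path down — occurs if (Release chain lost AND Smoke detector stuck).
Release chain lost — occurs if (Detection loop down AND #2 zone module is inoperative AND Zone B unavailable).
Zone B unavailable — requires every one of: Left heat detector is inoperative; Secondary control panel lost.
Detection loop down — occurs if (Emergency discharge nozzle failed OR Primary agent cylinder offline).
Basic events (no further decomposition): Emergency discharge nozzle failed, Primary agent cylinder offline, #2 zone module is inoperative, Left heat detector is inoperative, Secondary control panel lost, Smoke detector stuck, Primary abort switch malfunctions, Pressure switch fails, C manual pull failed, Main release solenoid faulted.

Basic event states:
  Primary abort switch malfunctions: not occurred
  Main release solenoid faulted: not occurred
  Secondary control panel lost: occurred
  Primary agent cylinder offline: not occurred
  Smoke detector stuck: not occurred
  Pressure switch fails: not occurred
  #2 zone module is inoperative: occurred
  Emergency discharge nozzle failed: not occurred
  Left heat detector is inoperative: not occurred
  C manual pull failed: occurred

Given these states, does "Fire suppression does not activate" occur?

Yes

Detection loop down [OR]: Emergency discharge nozzle failed=not, Primary agent cylinder offline=not → no input occurs → does not occur.
Zone B unavailable [AND]: Left heat detector is inoperative=not, Secondary control panel lost=occurs → not all inputs occur → does not occur.
Release chain lost [AND]: Detection loop down=not, #2 zone module is inoperative=occurs, Zone B unavailable=not → not all inputs occur → does not occur.
Manual path down [AND]: Release chain lost=not, Smoke detector stuck=not → not all inputs occur → does not occur.
Zone A down [OR]: Pressure switch fails=not, C manual pull failed=occurs → at least one input occurs → occurs.
Agent supply inoperative [OR]: Primary abort switch malfunctions=not, Zone A down=occurs, Main release solenoid faulted=not → at least one input occurs → occurs.
Fire suppression does not activate [OR]: Manual path down=not, Agent supply inoperative=occurs → at least one input occurs → occurs.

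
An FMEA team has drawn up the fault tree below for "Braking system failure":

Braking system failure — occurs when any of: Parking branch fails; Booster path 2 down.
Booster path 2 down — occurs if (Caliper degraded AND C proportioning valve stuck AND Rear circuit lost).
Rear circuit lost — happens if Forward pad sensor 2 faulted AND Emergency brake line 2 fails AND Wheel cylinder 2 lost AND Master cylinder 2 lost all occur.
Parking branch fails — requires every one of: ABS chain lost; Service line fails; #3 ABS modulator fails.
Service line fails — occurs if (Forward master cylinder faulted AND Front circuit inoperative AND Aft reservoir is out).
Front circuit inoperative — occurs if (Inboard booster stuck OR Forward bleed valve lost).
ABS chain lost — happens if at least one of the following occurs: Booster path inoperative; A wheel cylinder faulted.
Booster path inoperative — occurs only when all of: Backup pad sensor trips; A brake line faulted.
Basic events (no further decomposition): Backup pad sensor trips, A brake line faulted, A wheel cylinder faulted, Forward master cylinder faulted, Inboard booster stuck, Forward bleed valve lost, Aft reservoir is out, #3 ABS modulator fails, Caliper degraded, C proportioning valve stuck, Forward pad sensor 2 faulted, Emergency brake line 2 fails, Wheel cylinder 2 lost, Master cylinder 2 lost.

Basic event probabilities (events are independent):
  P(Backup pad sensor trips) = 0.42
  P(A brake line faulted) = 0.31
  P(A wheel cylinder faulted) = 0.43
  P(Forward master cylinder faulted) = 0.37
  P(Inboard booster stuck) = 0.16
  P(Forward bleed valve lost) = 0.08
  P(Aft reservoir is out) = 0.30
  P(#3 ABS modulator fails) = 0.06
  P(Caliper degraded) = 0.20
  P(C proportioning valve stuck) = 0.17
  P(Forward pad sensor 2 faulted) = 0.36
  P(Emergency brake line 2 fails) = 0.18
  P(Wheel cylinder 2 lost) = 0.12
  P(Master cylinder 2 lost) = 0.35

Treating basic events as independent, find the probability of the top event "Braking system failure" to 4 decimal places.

0.0009

P(Booster path inoperative) [AND] = 0.42 × 0.31 = 0.130200
P(ABS chain lost) [OR] = 1 − (1−0.130200) × (1−0.43) = 0.504214
P(Front circuit inoperative) [OR] = 1 − (1−0.16) × (1−0.08) = 0.227200
P(Service line fails) [AND] = 0.37 × 0.227200 × 0.30 = 0.025219
P(Parking branch fails) [AND] = 0.504214 × 0.025219 × 0.06 = 0.000763
P(Rear circuit lost) [AND] = 0.36 × 0.18 × 0.12 × 0.35 = 0.002722
P(Booster path 2 down) [AND] = 0.20 × 0.17 × 0.002722 = 0.000093
P(Braking system failure) [OR] = 1 − (1−0.000763) × (1−0.000093) = 0.000856
Rounded to 4 decimal places: P(Braking system failure) ≈ 0.0009.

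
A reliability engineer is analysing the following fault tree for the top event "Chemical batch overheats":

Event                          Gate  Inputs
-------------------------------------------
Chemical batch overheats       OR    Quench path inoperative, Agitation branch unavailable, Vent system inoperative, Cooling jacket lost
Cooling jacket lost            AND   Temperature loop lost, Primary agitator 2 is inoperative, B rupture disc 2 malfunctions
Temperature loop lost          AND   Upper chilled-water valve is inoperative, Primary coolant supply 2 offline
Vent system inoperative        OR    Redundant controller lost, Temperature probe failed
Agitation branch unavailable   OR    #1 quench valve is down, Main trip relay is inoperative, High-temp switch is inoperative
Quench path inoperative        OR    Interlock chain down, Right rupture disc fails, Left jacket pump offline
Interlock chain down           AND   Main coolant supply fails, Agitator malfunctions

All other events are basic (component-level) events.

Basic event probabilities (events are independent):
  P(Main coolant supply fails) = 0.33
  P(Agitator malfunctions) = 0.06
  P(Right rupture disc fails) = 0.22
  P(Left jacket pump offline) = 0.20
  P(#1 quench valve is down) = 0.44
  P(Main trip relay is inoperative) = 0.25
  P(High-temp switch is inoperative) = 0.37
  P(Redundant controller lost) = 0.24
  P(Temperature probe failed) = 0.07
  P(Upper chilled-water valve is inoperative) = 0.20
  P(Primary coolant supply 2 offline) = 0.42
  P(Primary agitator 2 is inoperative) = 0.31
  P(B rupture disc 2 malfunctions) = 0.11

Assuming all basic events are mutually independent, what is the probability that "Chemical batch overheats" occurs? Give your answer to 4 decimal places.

0.8859

P(Interlock chain down) [AND] = 0.33 × 0.06 = 0.019800
P(Quench path inoperative) [OR] = 1 − (1−0.019800) × (1−0.22) × (1−0.20) = 0.388355
P(Agitation branch unavailable) [OR] = 1 − (1−0.44) × (1−0.25) × (1−0.37) = 0.735400
P(Vent system inoperative) [OR] = 1 − (1−0.24) × (1−0.07) = 0.293200
P(Temperature loop lost) [AND] = 0.20 × 0.42 = 0.084000
P(Cooling jacket lost) [AND] = 0.084000 × 0.31 × 0.11 = 0.002864
P(Chemical batch overheats) [OR] = 1 − (1−0.388355) × (1−0.735400) × (1−0.293200) × (1−0.002864) = 0.885938
Rounded to 4 decimal places: P(Chemical batch overheats) ≈ 0.8859.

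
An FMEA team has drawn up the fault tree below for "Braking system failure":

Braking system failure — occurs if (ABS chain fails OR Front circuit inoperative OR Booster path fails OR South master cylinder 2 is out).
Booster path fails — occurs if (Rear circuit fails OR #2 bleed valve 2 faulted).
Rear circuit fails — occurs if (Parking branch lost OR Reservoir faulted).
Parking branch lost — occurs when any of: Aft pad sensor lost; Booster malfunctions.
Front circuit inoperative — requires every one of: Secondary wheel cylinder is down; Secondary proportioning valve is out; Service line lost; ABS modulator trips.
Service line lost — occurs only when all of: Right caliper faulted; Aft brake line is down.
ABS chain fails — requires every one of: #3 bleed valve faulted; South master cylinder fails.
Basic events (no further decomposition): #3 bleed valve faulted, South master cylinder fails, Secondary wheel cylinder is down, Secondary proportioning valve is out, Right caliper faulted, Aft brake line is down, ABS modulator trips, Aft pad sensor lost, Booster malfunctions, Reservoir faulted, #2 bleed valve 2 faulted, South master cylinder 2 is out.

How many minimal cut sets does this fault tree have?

7

ABS chain fails [AND]: one cut set from each child combined → 1 × 1 = 1 cut set(s).
Service line lost [AND]: one cut set from each child combined → 1 × 1 = 1 cut set(s).
Front circuit inoperative [AND]: one cut set from each child combined → 1 × 1 × 1 × 1 = 1 cut set(s).
Parking branch lost [OR]: union of children's cut sets → 2 cut set(s).
Rear circuit fails [OR]: union of children's cut sets → 3 cut set(s).
Booster path fails [OR]: union of children's cut sets → 4 cut set(s).
Braking system failure [OR]: union of children's cut sets → 7 cut set(s).
Minimal cut sets: {#3 bleed valve faulted, South master cylinder fails}; {ABS modulator trips, Aft brake line is down, Right caliper faulted, Secondary proportioning valve is out, Secondary wheel cylinder is down}; {Aft pad sensor lost}; {Booster malfunctions}; {Reservoir faulted}; {#2 bleed valve 2 faulted}; {South master cylinder 2 is out}.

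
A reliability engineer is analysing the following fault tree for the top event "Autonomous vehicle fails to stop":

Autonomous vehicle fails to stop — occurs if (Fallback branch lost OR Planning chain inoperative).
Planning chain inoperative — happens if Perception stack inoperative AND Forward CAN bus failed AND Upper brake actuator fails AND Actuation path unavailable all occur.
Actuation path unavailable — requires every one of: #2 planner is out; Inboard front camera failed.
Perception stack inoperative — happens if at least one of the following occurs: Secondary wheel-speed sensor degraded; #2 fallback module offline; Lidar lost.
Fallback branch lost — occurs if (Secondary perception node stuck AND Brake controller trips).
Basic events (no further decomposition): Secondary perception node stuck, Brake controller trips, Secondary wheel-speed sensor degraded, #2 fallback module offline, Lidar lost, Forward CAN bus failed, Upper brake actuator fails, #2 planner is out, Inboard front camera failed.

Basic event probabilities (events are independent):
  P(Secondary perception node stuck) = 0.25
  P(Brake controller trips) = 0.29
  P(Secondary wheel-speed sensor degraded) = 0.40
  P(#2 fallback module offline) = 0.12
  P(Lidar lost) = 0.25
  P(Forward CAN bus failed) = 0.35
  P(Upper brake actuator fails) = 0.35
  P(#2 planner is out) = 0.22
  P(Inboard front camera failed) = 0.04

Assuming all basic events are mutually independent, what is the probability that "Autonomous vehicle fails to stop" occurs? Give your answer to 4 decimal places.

P(Fallback branch lost) [AND] = 0.25 × 0.29 = 0.072500
P(Perception stack inoperative) [OR] = 1 − (1−0.40) × (1−0.12) × (1−0.25) = 0.604000
P(Actuation path unavailable) [AND] = 0.22 × 0.04 = 0.008800
P(Planning chain inoperative) [AND] = 0.604000 × 0.35 × 0.35 × 0.008800 = 0.000651
P(Autonomous vehicle fails to stop) [OR] = 1 − (1−0.072500) × (1−0.000651) = 0.073104
Rounded to 4 decimal places: P(Autonomous vehicle fails to stop) ≈ 0.0731.

0.0731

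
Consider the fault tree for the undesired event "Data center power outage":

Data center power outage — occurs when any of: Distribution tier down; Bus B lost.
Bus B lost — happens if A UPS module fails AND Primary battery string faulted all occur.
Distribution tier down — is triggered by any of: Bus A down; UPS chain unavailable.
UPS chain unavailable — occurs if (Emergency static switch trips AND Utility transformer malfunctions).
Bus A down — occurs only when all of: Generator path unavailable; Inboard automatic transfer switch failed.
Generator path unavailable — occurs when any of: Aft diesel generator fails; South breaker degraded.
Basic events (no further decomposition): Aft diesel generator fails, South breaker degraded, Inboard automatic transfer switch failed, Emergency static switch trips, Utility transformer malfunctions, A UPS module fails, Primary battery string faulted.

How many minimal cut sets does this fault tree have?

4

Generator path unavailable [OR]: union of children's cut sets → 2 cut set(s).
Bus A down [AND]: one cut set from each child combined → 2 × 1 = 2 cut set(s).
UPS chain unavailable [AND]: one cut set from each child combined → 1 × 1 = 1 cut set(s).
Distribution tier down [OR]: union of children's cut sets → 3 cut set(s).
Bus B lost [AND]: one cut set from each child combined → 1 × 1 = 1 cut set(s).
Data center power outage [OR]: union of children's cut sets → 4 cut set(s).
Minimal cut sets: {Aft diesel generator fails, Inboard automatic transfer switch failed}; {Inboard automatic transfer switch failed, South breaker degraded}; {Emergency static switch trips, Utility transformer malfunctions}; {A UPS module fails, Primary battery string faulted}.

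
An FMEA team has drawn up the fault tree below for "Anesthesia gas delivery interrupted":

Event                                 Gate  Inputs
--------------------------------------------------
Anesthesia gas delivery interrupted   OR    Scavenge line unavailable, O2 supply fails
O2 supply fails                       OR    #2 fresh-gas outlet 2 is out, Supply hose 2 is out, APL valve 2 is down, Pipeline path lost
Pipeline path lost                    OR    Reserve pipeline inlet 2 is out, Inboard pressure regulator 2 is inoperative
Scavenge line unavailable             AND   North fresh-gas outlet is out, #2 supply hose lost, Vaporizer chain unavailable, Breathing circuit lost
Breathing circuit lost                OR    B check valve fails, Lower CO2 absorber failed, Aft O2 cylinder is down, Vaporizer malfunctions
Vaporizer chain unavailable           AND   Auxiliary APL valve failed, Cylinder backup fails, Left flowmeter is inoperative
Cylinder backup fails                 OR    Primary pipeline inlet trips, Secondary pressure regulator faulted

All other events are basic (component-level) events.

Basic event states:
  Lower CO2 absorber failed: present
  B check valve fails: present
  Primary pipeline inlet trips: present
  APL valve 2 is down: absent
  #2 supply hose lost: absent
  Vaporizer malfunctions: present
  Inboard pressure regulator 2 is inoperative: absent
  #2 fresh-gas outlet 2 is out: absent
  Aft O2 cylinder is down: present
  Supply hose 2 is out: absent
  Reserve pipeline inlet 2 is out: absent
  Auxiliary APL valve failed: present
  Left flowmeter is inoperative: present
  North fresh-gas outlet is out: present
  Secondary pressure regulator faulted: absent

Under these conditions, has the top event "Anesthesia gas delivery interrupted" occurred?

No

Cylinder backup fails [OR]: Primary pipeline inlet trips=occurs, Secondary pressure regulator faulted=not → at least one input occurs → occurs.
Vaporizer chain unavailable [AND]: Auxiliary APL valve failed=occurs, Cylinder backup fails=occurs, Left flowmeter is inoperative=occurs → all inputs occur → occurs.
Breathing circuit lost [OR]: B check valve fails=occurs, Lower CO2 absorber failed=occurs, Aft O2 cylinder is down=occurs, Vaporizer malfunctions=occurs → at least one input occurs → occurs.
Scavenge line unavailable [AND]: North fresh-gas outlet is out=occurs, #2 supply hose lost=not, Vaporizer chain unavailable=occurs, Breathing circuit lost=occurs → not all inputs occur → does not occur.
Pipeline path lost [OR]: Reserve pipeline inlet 2 is out=not, Inboard pressure regulator 2 is inoperative=not → no input occurs → does not occur.
O2 supply fails [OR]: #2 fresh-gas outlet 2 is out=not, Supply hose 2 is out=not, APL valve 2 is down=not, Pipeline path lost=not → no input occurs → does not occur.
Anesthesia gas delivery interrupted [OR]: Scavenge line unavailable=not, O2 supply fails=not → no input occurs → does not occur.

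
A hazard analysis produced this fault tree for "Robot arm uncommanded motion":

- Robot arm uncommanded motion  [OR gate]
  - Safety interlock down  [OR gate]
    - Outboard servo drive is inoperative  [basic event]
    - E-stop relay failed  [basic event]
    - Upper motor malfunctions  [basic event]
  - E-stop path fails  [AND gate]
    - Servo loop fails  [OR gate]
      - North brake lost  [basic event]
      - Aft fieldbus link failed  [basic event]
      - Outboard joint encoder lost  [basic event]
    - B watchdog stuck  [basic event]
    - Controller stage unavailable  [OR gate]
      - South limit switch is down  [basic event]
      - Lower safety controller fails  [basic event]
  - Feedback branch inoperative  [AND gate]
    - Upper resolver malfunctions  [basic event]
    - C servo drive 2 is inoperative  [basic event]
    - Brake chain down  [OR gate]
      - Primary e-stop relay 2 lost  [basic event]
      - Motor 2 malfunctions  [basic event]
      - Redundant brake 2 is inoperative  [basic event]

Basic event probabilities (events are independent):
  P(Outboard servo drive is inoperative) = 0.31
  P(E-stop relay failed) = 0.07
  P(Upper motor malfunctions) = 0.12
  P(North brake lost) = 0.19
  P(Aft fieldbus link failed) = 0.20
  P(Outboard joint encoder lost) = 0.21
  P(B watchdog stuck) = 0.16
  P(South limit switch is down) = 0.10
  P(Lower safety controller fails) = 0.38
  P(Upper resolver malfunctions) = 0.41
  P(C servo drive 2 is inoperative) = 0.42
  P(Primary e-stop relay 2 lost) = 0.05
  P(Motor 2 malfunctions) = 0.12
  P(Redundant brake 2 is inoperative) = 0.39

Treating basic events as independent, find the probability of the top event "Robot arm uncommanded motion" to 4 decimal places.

0.5008

P(Safety interlock down) [OR] = 1 − (1−0.31) × (1−0.07) × (1−0.12) = 0.435304
P(Servo loop fails) [OR] = 1 − (1−0.19) × (1−0.20) × (1−0.21) = 0.488080
P(Controller stage unavailable) [OR] = 1 − (1−0.10) × (1−0.38) = 0.442000
P(E-stop path fails) [AND] = 0.488080 × 0.16 × 0.442000 = 0.034517
P(Brake chain down) [OR] = 1 − (1−0.05) × (1−0.12) × (1−0.39) = 0.490040
P(Feedback branch inoperative) [AND] = 0.41 × 0.42 × 0.490040 = 0.084385
P(Robot arm uncommanded motion) [OR] = 1 − (1−0.435304) × (1−0.034517) × (1−0.084385) = 0.500803
Rounded to 4 decimal places: P(Robot arm uncommanded motion) ≈ 0.5008.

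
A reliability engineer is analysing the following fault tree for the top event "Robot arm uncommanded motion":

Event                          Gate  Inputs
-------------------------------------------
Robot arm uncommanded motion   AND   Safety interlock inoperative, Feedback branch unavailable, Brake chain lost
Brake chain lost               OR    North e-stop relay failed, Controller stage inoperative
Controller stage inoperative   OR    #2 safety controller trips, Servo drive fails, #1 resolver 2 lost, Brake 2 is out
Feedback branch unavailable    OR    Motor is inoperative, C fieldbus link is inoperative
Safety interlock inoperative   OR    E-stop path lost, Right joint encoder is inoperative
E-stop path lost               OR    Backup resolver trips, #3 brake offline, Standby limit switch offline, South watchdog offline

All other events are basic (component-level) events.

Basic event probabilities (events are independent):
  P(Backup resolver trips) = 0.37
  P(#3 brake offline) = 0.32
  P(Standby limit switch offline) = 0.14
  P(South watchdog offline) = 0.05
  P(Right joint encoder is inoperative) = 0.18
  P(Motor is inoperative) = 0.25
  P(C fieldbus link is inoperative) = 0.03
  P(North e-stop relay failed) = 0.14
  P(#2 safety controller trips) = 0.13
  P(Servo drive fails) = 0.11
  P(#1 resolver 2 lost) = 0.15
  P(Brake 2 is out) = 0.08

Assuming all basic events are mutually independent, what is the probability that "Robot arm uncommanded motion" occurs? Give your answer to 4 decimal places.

0.0931

P(E-stop path lost) [OR] = 1 − (1−0.37) × (1−0.32) × (1−0.14) × (1−0.05) = 0.649997
P(Safety interlock inoperative) [OR] = 1 − (1−0.649997) × (1−0.18) = 0.712998
P(Feedback branch unavailable) [OR] = 1 − (1−0.25) × (1−0.03) = 0.272500
P(Controller stage inoperative) [OR] = 1 − (1−0.13) × (1−0.11) × (1−0.15) × (1−0.08) = 0.394497
P(Brake chain lost) [OR] = 1 − (1−0.14) × (1−0.394497) = 0.479267
P(Robot arm uncommanded motion) [AND] = 0.712998 × 0.272500 × 0.479267 = 0.093118
Rounded to 4 decimal places: P(Robot arm uncommanded motion) ≈ 0.0931.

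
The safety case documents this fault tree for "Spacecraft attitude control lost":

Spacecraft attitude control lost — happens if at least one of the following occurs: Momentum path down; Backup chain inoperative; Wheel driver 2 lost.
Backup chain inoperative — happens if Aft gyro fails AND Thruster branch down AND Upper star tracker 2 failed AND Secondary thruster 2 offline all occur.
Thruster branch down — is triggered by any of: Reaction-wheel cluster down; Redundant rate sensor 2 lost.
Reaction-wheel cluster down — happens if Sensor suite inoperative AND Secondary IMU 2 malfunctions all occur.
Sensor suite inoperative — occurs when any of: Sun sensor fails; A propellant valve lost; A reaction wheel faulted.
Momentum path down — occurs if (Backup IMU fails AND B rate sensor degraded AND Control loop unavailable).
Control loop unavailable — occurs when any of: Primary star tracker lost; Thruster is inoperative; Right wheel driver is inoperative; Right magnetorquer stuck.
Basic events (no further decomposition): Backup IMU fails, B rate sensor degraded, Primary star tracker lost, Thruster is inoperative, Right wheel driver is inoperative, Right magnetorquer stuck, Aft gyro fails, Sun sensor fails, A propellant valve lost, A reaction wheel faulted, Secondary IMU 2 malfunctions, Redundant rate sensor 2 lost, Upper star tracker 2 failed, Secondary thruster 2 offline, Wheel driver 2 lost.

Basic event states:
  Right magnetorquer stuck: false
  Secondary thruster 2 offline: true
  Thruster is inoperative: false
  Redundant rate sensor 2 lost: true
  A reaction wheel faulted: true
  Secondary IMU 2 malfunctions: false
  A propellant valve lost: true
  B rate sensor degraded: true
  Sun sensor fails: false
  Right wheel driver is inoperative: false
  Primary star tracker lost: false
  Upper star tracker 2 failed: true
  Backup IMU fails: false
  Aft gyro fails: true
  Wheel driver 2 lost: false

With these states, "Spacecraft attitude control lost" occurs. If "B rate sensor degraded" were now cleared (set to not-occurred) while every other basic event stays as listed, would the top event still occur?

Yes

Counterfactual: set "B rate sensor degraded" to not occurred.
Control loop unavailable [OR]: Primary star tracker lost=not, Thruster is inoperative=not, Right wheel driver is inoperative=not, Right magnetorquer stuck=not → no input occurs → does not occur.
Momentum path down [AND]: Backup IMU fails=not, B rate sensor degraded=not, Control loop unavailable=not → not all inputs occur → does not occur.
Sensor suite inoperative [OR]: Sun sensor fails=not, A propellant valve lost=occurs, A reaction wheel faulted=occurs → at least one input occurs → occurs.
Reaction-wheel cluster down [AND]: Sensor suite inoperative=occurs, Secondary IMU 2 malfunctions=not → not all inputs occur → does not occur.
Thruster branch down [OR]: Reaction-wheel cluster down=not, Redundant rate sensor 2 lost=occurs → at least one input occurs → occurs.
Backup chain inoperative [AND]: Aft gyro fails=occurs, Thruster branch down=occurs, Upper star tracker 2 failed=occurs, Secondary thruster 2 offline=occurs → all inputs occur → occurs.
Spacecraft attitude control lost [OR]: Momentum path down=not, Backup chain inoperative=occurs, Wheel driver 2 lost=not → at least one input occurs → occurs.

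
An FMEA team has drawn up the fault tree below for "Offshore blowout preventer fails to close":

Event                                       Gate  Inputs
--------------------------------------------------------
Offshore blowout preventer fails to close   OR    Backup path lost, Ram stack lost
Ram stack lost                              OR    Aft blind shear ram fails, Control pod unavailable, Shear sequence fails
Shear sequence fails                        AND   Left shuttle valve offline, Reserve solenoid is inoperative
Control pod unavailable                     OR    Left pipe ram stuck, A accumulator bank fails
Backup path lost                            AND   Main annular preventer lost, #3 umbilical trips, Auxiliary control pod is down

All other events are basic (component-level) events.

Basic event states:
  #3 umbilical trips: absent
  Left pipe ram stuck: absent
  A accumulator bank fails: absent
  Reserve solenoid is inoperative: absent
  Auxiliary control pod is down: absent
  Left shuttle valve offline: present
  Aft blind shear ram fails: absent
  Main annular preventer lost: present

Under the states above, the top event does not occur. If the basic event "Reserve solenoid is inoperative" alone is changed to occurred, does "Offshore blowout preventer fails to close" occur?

Counterfactual: set "Reserve solenoid is inoperative" to occurred.
Backup path lost [AND]: Main annular preventer lost=occurs, #3 umbilical trips=not, Auxiliary control pod is down=not → not all inputs occur → does not occur.
Control pod unavailable [OR]: Left pipe ram stuck=not, A accumulator bank fails=not → no input occurs → does not occur.
Shear sequence fails [AND]: Left shuttle valve offline=occurs, Reserve solenoid is inoperative=occurs → all inputs occur → occurs.
Ram stack lost [OR]: Aft blind shear ram fails=not, Control pod unavailable=not, Shear sequence fails=occurs → at least one input occurs → occurs.
Offshore blowout preventer fails to close [OR]: Backup path lost=not, Ram stack lost=occurs → at least one input occurs → occurs.

Yes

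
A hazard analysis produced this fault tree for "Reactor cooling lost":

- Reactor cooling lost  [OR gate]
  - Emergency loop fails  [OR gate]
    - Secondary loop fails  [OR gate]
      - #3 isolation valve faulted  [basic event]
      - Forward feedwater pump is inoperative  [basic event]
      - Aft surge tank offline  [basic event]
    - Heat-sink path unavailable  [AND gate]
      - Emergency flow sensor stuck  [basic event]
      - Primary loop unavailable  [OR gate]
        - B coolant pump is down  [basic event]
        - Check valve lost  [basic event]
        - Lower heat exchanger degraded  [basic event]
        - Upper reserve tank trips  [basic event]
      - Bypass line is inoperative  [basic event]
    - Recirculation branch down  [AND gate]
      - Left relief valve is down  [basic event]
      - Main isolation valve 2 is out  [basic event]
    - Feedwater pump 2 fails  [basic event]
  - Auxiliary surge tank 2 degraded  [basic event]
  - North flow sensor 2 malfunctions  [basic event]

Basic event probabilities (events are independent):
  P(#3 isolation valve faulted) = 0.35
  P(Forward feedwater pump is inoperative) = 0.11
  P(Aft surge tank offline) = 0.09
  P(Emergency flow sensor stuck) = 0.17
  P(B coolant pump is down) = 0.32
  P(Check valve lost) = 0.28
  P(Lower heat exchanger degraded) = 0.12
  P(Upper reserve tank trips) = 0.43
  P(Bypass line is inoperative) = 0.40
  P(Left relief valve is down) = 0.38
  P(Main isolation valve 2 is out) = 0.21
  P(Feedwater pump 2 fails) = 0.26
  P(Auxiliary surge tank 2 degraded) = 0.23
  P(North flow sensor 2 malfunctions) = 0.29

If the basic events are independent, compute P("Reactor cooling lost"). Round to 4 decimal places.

P(Secondary loop fails) [OR] = 1 − (1−0.35) × (1−0.11) × (1−0.09) = 0.473565
P(Primary loop unavailable) [OR] = 1 − (1−0.32) × (1−0.28) × (1−0.12) × (1−0.43) = 0.754417
P(Heat-sink path unavailable) [AND] = 0.17 × 0.754417 × 0.40 = 0.051300
P(Recirculation branch down) [AND] = 0.38 × 0.21 = 0.079800
P(Emergency loop fails) [OR] = 1 − (1−0.473565) × (1−0.051300) × (1−0.079800) × (1−0.26) = 0.659915
P(Reactor cooling lost) [OR] = 1 − (1−0.659915) × (1−0.23) × (1−0.29) = 0.814076
Rounded to 4 decimal places: P(Reactor cooling lost) ≈ 0.8141.

0.8141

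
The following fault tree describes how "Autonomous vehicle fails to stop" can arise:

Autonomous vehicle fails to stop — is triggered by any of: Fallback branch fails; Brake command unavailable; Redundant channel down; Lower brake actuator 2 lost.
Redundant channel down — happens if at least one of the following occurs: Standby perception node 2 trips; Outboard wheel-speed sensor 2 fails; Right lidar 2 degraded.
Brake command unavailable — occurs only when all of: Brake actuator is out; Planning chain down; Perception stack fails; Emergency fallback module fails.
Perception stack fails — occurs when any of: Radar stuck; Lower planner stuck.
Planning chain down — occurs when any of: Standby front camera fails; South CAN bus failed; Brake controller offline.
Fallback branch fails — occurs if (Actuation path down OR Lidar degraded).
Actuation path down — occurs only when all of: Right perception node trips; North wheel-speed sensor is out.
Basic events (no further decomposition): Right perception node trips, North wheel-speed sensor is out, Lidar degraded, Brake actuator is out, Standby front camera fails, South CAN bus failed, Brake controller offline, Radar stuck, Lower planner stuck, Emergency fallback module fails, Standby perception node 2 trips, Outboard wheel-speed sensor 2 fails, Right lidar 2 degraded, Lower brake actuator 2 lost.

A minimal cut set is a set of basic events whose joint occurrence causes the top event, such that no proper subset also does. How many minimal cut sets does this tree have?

Actuation path down [AND]: one cut set from each child combined → 1 × 1 = 1 cut set(s).
Fallback branch fails [OR]: union of children's cut sets → 2 cut set(s).
Planning chain down [OR]: union of children's cut sets → 3 cut set(s).
Perception stack fails [OR]: union of children's cut sets → 2 cut set(s).
Brake command unavailable [AND]: one cut set from each child combined → 1 × 3 × 2 × 1 = 6 cut set(s).
Redundant channel down [OR]: union of children's cut sets → 3 cut set(s).
Autonomous vehicle fails to stop [OR]: union of children's cut sets → 12 cut set(s).

12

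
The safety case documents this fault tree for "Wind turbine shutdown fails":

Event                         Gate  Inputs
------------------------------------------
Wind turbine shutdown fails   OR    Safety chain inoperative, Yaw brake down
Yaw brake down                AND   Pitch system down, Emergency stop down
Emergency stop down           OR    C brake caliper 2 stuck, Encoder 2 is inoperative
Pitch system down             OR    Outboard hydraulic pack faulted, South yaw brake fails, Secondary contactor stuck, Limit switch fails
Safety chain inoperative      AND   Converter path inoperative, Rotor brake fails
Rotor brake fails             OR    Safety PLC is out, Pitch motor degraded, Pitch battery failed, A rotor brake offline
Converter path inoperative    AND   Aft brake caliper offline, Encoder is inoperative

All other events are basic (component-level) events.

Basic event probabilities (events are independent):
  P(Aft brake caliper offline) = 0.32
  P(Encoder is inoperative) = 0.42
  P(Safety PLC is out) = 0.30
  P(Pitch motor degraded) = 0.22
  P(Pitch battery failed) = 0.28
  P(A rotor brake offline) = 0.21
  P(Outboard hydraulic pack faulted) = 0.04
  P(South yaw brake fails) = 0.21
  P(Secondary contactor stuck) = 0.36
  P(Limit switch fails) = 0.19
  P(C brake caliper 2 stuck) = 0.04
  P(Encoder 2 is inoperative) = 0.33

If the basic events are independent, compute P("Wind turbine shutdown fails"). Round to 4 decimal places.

0.2891

P(Converter path inoperative) [AND] = 0.32 × 0.42 = 0.134400
P(Rotor brake fails) [OR] = 1 − (1−0.30) × (1−0.22) × (1−0.28) × (1−0.21) = 0.689435
P(Safety chain inoperative) [AND] = 0.134400 × 0.689435 = 0.092660
P(Pitch system down) [OR] = 1 − (1−0.04) × (1−0.21) × (1−0.36) × (1−0.19) = 0.606845
P(Emergency stop down) [OR] = 1 − (1−0.04) × (1−0.33) = 0.356800
P(Yaw brake down) [AND] = 0.606845 × 0.356800 = 0.216522
P(Wind turbine shutdown fails) [OR] = 1 − (1−0.092660) × (1−0.216522) = 0.289119
Rounded to 4 decimal places: P(Wind turbine shutdown fails) ≈ 0.2891.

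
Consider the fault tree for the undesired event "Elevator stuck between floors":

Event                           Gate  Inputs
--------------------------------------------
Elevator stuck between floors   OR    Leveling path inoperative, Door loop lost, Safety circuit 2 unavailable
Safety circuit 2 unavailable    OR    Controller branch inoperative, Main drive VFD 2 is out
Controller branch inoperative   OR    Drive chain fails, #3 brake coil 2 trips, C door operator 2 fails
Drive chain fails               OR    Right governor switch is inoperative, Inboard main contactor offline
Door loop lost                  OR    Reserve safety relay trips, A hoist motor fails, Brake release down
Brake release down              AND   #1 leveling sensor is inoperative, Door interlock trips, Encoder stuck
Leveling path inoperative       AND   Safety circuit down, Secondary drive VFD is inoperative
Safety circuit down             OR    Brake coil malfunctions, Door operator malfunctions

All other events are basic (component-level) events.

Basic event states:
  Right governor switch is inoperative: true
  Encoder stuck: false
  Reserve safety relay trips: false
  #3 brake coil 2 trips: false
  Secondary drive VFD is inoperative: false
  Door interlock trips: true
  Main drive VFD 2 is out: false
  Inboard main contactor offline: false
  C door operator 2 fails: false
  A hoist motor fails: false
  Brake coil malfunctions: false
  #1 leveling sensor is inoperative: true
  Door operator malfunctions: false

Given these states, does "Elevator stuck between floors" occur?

Yes

Safety circuit down [OR]: Brake coil malfunctions=not, Door operator malfunctions=not → no input occurs → does not occur.
Leveling path inoperative [AND]: Safety circuit down=not, Secondary drive VFD is inoperative=not → not all inputs occur → does not occur.
Brake release down [AND]: #1 leveling sensor is inoperative=occurs, Door interlock trips=occurs, Encoder stuck=not → not all inputs occur → does not occur.
Door loop lost [OR]: Reserve safety relay trips=not, A hoist motor fails=not, Brake release down=not → no input occurs → does not occur.
Drive chain fails [OR]: Right governor switch is inoperative=occurs, Inboard main contactor offline=not → at least one input occurs → occurs.
Controller branch inoperative [OR]: Drive chain fails=occurs, #3 brake coil 2 trips=not, C door operator 2 fails=not → at least one input occurs → occurs.
Safety circuit 2 unavailable [OR]: Controller branch inoperative=occurs, Main drive VFD 2 is out=not → at least one input occurs → occurs.
Elevator stuck between floors [OR]: Leveling path inoperative=not, Door loop lost=not, Safety circuit 2 unavailable=occurs → at least one input occurs → occurs.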